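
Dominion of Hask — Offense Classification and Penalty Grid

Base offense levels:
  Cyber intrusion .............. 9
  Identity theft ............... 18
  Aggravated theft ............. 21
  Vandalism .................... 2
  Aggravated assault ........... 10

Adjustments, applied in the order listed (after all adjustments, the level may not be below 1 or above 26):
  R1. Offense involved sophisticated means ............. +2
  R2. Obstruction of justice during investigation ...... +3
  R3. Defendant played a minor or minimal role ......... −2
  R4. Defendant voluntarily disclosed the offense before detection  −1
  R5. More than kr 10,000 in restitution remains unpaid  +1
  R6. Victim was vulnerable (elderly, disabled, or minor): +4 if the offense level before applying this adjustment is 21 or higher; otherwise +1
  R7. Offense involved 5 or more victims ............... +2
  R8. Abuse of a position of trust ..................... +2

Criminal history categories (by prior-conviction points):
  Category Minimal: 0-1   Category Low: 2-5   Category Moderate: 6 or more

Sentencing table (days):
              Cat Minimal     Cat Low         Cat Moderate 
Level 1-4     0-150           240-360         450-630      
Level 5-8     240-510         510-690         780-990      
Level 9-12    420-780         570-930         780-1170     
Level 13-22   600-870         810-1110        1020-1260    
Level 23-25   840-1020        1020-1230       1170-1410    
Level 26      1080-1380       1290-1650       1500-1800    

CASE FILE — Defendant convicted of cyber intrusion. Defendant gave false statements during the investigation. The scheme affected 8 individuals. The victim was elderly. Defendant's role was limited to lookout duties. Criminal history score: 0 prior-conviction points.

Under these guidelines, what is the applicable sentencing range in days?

600-870 days

Base offense level for cyber intrusion: 9.
R1 does not apply.
R2 applies: 9 + 3 = 12.
R3 applies: 12 − 2 = 10.
R4 does not apply.
R6 applies (level before this adjustment is 10 < 21, so +1): 10 + 1 = 11.
R7 applies: 11 + 2 = 13.
Final offense level: 13.
Criminal history: 0 prior points → Category Minimal (0-1).
Level 13 falls in the 13-22 band.
Grid: Level 13-22 × Category Minimal = 600-870 days.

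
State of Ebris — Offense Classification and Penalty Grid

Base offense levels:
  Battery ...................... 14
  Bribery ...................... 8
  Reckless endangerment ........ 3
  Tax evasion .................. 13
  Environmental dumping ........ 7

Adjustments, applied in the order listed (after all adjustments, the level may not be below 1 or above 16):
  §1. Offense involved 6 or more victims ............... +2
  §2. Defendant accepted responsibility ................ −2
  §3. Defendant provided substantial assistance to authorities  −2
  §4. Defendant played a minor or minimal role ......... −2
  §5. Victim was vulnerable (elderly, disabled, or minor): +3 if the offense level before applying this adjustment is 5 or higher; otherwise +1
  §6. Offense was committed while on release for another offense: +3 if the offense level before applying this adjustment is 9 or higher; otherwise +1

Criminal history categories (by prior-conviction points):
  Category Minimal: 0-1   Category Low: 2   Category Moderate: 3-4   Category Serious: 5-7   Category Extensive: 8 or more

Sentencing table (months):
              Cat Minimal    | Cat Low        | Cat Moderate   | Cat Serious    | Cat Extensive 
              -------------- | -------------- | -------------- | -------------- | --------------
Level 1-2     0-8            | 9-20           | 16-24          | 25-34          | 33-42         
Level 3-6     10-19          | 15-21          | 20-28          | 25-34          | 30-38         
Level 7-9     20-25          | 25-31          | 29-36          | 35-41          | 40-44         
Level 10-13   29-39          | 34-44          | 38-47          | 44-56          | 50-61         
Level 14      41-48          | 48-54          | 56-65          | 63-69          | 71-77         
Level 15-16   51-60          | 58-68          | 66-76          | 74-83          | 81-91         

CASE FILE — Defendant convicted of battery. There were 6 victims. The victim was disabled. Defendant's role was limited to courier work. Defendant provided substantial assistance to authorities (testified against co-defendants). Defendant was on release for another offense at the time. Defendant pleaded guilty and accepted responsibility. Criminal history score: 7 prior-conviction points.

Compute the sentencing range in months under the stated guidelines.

74-83 months

Base offense level for battery: 14.
§1 applies: 14 + 2 = 16.
§2 applies: 16 − 2 = 14.
§3 applies: 14 − 2 = 12.
§4 applies: 12 − 2 = 10.
§5 applies (level before this adjustment is 10 ≥ 5, so +3): 10 + 3 = 13.
§6 applies (level before this adjustment is 13 ≥ 9, so +3): 13 + 3 = 16.
Final offense level: 16.
Criminal history: 7 prior points → Category Serious (5-7).
Level 16 falls in the 15-16 band.
Grid: Level 15-16 × Category Serious = 74-83 months.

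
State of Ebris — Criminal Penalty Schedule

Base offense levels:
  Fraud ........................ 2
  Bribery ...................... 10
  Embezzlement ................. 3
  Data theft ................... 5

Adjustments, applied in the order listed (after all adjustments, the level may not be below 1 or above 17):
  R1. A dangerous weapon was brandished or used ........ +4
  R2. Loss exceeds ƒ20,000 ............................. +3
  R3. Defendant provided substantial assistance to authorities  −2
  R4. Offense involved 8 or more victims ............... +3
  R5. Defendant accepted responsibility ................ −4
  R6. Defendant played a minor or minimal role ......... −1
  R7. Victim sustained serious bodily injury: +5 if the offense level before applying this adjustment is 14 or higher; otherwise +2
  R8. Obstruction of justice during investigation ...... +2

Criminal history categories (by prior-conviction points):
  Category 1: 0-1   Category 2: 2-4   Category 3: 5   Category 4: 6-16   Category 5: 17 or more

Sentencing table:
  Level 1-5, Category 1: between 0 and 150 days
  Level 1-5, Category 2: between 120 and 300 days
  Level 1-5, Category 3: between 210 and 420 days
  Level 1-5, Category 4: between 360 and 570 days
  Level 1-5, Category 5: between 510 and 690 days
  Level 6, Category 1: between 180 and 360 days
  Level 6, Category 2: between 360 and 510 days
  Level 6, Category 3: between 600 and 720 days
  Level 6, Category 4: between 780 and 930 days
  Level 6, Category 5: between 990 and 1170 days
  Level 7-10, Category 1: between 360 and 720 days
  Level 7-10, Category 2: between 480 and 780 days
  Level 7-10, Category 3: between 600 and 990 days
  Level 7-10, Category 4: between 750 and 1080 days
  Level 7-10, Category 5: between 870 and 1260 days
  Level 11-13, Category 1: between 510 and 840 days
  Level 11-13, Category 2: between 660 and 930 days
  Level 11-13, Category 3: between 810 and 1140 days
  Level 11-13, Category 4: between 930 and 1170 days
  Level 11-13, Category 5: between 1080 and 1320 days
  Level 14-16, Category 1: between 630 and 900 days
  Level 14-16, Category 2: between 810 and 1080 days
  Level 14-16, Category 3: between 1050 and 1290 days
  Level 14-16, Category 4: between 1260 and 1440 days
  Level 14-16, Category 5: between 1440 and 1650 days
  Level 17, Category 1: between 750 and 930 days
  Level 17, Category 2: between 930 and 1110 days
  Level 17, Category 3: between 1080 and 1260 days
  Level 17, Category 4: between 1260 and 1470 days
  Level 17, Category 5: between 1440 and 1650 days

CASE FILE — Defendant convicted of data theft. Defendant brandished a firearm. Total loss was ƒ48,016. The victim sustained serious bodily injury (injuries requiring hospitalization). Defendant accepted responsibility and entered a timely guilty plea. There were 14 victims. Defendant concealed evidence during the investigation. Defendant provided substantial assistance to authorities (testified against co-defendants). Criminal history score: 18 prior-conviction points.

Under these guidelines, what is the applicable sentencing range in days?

Base offense level for data theft: 5.
R1 applies: 5 + 4 = 9.
R2 applies: 9 + 3 = 12.
R3 applies: 12 − 2 = 10.
R4 applies: 10 + 3 = 13.
R5 applies: 13 − 4 = 9.
R6 does not apply.
R7 applies (level before this adjustment is 9 < 14, so +2): 9 + 2 = 11.
R8 applies: 11 + 2 = 13.
Final offense level: 13.
Criminal history: 18 prior points → Category 5 (17+).
Level 13 falls in the 11-13 band.
Grid: Level 11-13 × Category 5 = 1080-1320 days.

1080-1320 days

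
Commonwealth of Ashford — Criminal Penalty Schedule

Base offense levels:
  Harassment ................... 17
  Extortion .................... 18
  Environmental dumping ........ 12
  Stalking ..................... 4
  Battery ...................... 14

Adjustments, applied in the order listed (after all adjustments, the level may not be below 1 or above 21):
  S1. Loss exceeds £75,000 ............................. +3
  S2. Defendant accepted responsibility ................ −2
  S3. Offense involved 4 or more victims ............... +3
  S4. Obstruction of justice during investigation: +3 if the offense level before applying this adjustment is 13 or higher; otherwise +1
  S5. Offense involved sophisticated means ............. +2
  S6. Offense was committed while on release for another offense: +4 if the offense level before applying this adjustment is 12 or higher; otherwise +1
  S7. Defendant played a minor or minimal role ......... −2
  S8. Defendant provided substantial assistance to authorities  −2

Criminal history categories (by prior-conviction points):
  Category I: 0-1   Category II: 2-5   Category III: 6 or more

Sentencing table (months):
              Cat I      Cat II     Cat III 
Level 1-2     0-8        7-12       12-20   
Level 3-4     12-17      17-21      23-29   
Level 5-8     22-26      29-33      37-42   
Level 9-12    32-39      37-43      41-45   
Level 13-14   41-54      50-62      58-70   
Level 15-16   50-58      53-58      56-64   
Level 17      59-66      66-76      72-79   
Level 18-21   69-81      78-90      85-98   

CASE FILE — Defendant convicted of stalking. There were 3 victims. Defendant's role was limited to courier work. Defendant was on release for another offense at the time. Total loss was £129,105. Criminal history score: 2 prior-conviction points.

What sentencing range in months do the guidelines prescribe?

Base offense level for stalking: 4.
S1 applies: 4 + 3 = 7.
S2 does not apply.
S3 does not apply.
S5 does not apply.
S6 applies (level before this adjustment is 7 < 12, so +1): 7 + 1 = 8.
S7 applies: 8 − 2 = 6.
Final offense level: 6.
Criminal history: 2 prior points → Category II (2-5).
Level 6 falls in the 5-8 band.
Grid: Level 5-8 × Category II = 29-33 months.

29-33 months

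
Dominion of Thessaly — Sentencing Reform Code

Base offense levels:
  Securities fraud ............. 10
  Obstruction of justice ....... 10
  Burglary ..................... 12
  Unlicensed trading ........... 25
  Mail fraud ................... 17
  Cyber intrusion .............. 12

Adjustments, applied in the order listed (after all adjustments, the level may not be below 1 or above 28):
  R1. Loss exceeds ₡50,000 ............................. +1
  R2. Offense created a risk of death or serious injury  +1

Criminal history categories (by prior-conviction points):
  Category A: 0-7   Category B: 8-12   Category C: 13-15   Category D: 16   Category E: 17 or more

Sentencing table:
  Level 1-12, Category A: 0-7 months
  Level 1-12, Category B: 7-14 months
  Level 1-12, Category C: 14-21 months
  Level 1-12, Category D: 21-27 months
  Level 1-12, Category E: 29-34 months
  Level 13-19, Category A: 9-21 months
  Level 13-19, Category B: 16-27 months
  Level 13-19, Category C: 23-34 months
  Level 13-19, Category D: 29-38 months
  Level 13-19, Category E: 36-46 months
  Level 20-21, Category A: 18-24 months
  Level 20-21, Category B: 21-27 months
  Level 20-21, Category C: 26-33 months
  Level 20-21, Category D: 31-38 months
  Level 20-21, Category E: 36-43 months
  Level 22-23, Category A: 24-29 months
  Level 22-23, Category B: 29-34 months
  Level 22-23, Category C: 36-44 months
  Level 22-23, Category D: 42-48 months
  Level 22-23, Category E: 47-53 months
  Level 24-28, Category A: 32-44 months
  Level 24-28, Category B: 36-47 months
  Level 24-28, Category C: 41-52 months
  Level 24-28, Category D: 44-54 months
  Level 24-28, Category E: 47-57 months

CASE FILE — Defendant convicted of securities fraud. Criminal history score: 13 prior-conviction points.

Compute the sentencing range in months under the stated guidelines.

14-21 months

Base offense level for securities fraud: 10.
Final offense level: 10.
Criminal history: 13 prior points → Category C (13-15).
Level 10 falls in the 1-12 band.
Grid: Level 1-12 × Category C = 14-21 months.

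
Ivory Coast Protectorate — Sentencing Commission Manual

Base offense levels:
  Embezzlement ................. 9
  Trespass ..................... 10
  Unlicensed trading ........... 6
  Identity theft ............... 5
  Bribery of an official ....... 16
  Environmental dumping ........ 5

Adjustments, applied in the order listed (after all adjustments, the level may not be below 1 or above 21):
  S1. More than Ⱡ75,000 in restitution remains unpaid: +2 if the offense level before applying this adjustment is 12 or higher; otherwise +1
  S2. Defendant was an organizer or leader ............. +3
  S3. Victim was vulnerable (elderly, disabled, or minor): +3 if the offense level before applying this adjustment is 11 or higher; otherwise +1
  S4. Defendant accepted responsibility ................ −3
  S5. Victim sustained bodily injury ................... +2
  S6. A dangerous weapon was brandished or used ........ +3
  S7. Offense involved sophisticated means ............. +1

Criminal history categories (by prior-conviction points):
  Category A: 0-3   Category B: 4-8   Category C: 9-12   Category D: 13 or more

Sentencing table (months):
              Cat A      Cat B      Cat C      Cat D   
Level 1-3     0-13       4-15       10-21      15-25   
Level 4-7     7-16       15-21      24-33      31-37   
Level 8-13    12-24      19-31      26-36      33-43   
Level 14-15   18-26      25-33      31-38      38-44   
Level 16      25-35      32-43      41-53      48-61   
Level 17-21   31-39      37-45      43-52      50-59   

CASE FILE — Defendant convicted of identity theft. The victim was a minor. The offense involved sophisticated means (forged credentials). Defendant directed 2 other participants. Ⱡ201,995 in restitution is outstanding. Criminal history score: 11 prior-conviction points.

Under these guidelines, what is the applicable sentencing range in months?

26-36 months

Base offense level for identity theft: 5.
S1 applies (level before this adjustment is 5 < 12, so +1): 5 + 1 = 6.
S2 applies: 6 + 3 = 9.
S3 applies (level before this adjustment is 9 < 11, so +1): 9 + 1 = 10.
S5 does not apply.
S6 does not apply.
S7 applies: 10 + 1 = 11.
Final offense level: 11.
Criminal history: 11 prior points → Category C (9-12).
Level 11 falls in the 8-13 band.
Grid: Level 8-13 × Category C = 26-36 months.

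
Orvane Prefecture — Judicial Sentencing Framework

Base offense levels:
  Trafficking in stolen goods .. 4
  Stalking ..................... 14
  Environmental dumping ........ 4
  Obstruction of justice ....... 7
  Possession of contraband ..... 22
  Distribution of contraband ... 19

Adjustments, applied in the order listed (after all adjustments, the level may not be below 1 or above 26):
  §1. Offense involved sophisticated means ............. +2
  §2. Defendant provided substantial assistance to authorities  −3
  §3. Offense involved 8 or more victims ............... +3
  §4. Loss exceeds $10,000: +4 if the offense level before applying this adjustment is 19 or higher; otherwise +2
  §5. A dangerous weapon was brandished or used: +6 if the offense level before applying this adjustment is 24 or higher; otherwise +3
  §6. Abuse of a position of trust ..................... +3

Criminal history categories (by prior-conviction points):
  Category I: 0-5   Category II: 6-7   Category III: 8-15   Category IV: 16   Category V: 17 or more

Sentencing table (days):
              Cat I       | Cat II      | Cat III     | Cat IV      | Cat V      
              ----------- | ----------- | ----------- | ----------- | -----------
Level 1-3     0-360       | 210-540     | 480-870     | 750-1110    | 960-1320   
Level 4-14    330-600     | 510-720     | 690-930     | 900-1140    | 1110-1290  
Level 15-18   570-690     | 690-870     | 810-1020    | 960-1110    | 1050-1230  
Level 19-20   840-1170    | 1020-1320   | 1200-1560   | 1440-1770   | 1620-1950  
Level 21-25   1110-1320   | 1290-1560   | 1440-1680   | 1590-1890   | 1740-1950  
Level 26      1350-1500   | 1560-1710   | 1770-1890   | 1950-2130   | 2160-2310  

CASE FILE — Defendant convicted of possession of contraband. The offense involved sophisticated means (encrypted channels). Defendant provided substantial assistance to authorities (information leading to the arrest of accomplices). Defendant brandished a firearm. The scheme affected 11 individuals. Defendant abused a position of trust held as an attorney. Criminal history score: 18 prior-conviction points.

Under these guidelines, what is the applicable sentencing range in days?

Base offense level for possession of contraband: 22.
§1 applies: 22 + 2 = 24.
§2 applies: 24 − 3 = 21.
§3 applies: 21 + 3 = 24.
§4 does not apply.
§5 applies (level before this adjustment is 24 ≥ 24, so +6): 24 + 6 = 30.
§6 applies: 30 + 3 = 33.
Level 33 exceeds the maximum of 26; capped at 26.
Final offense level: 26.
Criminal history: 18 prior points → Category V (17+).
Level 26 falls in the 26 band.
Grid: Level 26 × Category V = 2160-2310 days.

2160-2310 days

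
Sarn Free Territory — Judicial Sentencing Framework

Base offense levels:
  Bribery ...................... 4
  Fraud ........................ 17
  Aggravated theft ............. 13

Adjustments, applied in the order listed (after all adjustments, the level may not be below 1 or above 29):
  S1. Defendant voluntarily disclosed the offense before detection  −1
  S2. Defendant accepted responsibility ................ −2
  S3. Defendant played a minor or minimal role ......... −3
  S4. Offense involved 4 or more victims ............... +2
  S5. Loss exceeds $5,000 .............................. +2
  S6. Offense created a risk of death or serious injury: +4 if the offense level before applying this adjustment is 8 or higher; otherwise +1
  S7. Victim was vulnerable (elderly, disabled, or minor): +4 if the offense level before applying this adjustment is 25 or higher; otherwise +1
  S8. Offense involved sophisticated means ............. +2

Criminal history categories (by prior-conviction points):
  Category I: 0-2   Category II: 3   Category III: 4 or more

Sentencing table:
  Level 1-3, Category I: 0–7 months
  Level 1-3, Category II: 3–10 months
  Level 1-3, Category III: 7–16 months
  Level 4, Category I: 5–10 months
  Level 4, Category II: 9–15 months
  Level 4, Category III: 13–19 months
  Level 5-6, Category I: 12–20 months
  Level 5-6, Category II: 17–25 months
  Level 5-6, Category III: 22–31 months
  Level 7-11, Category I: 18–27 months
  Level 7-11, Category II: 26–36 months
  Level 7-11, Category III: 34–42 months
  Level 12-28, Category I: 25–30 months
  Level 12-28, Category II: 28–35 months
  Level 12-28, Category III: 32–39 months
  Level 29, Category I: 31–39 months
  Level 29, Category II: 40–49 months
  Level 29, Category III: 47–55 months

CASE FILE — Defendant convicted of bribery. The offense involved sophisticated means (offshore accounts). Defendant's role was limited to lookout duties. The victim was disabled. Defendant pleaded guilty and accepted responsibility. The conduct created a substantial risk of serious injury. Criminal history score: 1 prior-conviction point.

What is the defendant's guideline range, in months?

0-7 months

Base offense level for bribery: 4.
S1 does not apply.
S2 applies: 4 − 2 = 2.
S3 applies: 2 − 3 = -1.
S4 does not apply.
S6 applies (level before this adjustment is -1 < 8, so +1): -1 + 1 = 0.
S7 applies (level before this adjustment is 0 < 25, so +1): 0 + 1 = 1.
S8 applies: 1 + 2 = 3.
Final offense level: 3.
Criminal history: 1 prior point → Category I (0-2).
Level 3 falls in the 1-3 band.
Grid: Level 1-3 × Category I = 0-7 months.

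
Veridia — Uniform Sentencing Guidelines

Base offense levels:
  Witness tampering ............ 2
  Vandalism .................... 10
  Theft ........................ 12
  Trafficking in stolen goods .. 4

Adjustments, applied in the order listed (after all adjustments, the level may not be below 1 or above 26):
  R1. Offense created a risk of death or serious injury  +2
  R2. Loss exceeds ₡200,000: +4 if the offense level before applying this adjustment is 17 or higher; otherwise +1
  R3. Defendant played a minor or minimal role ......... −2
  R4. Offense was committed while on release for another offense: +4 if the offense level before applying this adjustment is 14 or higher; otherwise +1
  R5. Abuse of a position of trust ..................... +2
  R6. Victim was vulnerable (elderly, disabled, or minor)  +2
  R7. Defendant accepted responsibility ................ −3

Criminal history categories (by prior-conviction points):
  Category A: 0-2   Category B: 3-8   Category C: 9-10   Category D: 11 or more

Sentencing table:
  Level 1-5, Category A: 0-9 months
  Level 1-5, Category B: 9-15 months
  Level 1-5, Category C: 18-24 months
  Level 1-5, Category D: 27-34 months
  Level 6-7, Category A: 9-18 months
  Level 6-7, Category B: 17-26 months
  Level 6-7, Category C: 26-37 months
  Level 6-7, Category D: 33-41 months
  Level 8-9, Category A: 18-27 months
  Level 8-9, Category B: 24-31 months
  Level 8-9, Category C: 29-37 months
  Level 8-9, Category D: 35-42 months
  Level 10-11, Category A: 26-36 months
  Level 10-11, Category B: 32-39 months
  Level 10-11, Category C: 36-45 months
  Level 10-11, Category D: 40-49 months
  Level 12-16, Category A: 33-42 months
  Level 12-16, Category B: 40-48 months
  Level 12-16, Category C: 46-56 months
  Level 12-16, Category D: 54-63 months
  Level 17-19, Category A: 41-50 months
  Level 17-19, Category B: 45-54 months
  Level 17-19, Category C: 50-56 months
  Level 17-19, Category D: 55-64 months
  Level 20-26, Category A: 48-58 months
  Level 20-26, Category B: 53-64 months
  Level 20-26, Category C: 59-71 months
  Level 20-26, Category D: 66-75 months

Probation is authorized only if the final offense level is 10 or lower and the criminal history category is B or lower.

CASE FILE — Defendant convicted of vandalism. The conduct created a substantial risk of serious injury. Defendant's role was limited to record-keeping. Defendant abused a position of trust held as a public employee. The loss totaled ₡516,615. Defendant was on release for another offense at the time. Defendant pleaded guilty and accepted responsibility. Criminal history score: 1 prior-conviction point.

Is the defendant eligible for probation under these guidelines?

Base offense level for vandalism: 10.
R1 applies: 10 + 2 = 12.
R2 applies (level before this adjustment is 12 < 17, so +1): 12 + 1 = 13.
R3 applies: 13 − 2 = 11.
R4 applies (level before this adjustment is 11 < 14, so +1): 11 + 1 = 12.
R5 applies: 12 + 2 = 14.
R7 applies: 14 − 3 = 11.
Final offense level: 11.
Criminal history: 1 prior point → Category A (0-2).
Level 11 falls in the 10-11 band.
Grid: Level 10-11 × Category A = 26-36 months.
Probation check: level 11 > 10 and category A ≤ B → not eligible.

No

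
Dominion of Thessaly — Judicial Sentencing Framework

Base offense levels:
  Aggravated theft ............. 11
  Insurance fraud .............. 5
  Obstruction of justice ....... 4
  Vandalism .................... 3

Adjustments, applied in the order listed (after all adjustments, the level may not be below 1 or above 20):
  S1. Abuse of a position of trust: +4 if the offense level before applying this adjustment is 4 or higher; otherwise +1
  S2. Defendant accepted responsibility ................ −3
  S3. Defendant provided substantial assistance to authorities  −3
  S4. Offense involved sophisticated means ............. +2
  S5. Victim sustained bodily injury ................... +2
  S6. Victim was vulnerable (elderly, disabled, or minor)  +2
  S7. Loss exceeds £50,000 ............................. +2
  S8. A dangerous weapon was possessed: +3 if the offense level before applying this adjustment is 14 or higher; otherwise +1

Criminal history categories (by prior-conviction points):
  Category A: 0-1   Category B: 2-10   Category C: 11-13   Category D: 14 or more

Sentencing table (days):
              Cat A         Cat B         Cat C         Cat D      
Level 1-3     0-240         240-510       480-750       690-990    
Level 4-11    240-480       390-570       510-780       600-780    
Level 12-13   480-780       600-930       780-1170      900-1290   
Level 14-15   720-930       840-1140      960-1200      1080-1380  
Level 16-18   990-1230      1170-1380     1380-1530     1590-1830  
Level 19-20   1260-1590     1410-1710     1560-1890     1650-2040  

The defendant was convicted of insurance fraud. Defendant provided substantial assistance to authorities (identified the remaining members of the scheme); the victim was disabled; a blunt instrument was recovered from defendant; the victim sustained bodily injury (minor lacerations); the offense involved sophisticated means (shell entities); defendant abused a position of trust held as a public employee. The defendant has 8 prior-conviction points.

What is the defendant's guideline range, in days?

600-930 days

Base offense level for insurance fraud: 5.
S1 applies (level before this adjustment is 5 ≥ 4, so +4): 5 + 4 = 9.
S3 applies: 9 − 3 = 6.
S4 applies: 6 + 2 = 8.
S5 applies: 8 + 2 = 10.
S6 applies: 10 + 2 = 12.
S7 does not apply.
S8 applies (level before this adjustment is 12 < 14, so +1): 12 + 1 = 13.
Final offense level: 13.
Criminal history: 8 prior points → Category B (2-10).
Level 13 falls in the 12-13 band.
Grid: Level 12-13 × Category B = 600-930 days.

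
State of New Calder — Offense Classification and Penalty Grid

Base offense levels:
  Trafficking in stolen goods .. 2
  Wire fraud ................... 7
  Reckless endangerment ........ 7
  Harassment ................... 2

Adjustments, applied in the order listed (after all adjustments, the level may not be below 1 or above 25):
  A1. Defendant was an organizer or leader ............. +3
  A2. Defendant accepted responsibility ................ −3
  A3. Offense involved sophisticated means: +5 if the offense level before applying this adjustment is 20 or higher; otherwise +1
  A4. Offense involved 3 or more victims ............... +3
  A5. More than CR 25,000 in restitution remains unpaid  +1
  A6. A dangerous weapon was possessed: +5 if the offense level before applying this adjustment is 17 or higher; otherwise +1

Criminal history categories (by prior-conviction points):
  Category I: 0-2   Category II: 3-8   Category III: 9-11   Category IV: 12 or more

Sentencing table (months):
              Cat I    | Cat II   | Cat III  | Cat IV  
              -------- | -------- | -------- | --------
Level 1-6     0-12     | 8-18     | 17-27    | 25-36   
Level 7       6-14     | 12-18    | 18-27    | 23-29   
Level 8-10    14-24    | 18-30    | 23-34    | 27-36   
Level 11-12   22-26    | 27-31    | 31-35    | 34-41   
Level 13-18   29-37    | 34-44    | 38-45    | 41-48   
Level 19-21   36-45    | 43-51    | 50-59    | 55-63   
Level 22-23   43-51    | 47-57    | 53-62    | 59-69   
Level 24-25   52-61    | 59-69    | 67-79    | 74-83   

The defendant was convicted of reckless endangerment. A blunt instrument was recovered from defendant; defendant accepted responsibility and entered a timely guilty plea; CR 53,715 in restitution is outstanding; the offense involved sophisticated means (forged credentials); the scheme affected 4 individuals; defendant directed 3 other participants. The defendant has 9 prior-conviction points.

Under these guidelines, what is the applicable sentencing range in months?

38-45 months

Base offense level for reckless endangerment: 7.
A1 applies: 7 + 3 = 10.
A2 applies: 10 − 3 = 7.
A3 applies (level before this adjustment is 7 < 20, so +1): 7 + 1 = 8.
A4 applies: 8 + 3 = 11.
A5 applies: 11 + 1 = 12.
A6 applies (level before this adjustment is 12 < 17, so +1): 12 + 1 = 13.
Final offense level: 13.
Criminal history: 9 prior points → Category III (9-11).
Level 13 falls in the 13-18 band.
Grid: Level 13-18 × Category III = 38-45 months.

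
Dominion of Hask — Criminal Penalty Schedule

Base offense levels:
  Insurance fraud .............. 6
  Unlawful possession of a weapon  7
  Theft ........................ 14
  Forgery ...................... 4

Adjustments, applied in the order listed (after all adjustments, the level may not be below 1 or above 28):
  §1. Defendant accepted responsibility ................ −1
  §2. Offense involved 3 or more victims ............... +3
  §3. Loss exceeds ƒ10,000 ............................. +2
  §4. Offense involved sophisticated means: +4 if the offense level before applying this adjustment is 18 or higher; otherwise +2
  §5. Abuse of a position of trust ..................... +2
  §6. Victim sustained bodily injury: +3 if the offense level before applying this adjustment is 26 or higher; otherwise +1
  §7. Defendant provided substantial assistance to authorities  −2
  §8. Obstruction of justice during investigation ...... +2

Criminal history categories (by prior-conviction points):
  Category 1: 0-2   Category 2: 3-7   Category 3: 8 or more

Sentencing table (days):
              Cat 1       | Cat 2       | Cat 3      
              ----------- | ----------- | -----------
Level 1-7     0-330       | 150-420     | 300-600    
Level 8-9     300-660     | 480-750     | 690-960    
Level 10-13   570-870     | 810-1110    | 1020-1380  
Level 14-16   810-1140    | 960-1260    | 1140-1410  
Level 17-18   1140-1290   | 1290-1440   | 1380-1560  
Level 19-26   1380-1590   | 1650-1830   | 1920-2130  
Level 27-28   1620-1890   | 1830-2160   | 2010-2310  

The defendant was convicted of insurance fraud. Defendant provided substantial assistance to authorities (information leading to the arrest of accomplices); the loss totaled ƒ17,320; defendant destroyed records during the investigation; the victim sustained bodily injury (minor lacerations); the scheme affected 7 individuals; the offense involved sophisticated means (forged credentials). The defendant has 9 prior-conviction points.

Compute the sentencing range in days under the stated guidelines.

Base offense level for insurance fraud: 6.
§2 applies: 6 + 3 = 9.
§3 applies: 9 + 2 = 11.
§4 applies (level before this adjustment is 11 < 18, so +2): 11 + 2 = 13.
§6 applies (level before this adjustment is 13 < 26, so +1): 13 + 1 = 14.
§7 applies: 14 − 2 = 12.
§8 applies: 12 + 2 = 14.
Final offense level: 14.
Criminal history: 9 prior points → Category 3 (8+).
Level 14 falls in the 14-16 band.
Grid: Level 14-16 × Category 3 = 1140-1410 days.

1140-1410 days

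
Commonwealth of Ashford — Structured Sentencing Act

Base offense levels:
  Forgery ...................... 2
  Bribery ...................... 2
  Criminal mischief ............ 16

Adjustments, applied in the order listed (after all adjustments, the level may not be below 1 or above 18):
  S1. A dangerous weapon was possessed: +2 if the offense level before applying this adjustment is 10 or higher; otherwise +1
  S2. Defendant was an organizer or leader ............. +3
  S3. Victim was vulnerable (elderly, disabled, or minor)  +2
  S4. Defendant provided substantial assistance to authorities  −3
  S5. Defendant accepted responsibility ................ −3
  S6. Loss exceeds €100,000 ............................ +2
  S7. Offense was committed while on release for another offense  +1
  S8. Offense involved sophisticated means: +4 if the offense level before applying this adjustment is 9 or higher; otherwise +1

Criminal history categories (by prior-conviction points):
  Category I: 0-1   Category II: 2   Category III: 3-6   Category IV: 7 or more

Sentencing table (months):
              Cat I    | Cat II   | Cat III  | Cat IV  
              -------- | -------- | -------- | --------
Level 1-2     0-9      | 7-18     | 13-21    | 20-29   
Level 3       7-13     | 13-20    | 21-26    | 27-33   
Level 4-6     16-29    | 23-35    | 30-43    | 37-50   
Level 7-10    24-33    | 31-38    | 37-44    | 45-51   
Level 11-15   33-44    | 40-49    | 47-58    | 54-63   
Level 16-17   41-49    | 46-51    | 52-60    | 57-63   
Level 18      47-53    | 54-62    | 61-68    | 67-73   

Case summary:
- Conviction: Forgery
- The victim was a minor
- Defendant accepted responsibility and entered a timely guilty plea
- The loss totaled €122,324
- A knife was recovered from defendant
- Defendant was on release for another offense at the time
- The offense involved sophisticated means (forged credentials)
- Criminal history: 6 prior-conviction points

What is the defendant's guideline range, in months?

30-43 months

Base offense level for forgery: 2.
S1 applies (level before this adjustment is 2 < 10, so +1): 2 + 1 = 3.
S2 does not apply.
S3 applies: 3 + 2 = 5.
S4 does not apply.
S5 applies: 5 − 3 = 2.
S6 applies: 2 + 2 = 4.
S7 applies: 4 + 1 = 5.
S8 applies (level before this adjustment is 5 < 9, so +1): 5 + 1 = 6.
Final offense level: 6.
Criminal history: 6 prior points → Category III (3-6).
Level 6 falls in the 4-6 band.
Grid: Level 4-6 × Category III = 30-43 months.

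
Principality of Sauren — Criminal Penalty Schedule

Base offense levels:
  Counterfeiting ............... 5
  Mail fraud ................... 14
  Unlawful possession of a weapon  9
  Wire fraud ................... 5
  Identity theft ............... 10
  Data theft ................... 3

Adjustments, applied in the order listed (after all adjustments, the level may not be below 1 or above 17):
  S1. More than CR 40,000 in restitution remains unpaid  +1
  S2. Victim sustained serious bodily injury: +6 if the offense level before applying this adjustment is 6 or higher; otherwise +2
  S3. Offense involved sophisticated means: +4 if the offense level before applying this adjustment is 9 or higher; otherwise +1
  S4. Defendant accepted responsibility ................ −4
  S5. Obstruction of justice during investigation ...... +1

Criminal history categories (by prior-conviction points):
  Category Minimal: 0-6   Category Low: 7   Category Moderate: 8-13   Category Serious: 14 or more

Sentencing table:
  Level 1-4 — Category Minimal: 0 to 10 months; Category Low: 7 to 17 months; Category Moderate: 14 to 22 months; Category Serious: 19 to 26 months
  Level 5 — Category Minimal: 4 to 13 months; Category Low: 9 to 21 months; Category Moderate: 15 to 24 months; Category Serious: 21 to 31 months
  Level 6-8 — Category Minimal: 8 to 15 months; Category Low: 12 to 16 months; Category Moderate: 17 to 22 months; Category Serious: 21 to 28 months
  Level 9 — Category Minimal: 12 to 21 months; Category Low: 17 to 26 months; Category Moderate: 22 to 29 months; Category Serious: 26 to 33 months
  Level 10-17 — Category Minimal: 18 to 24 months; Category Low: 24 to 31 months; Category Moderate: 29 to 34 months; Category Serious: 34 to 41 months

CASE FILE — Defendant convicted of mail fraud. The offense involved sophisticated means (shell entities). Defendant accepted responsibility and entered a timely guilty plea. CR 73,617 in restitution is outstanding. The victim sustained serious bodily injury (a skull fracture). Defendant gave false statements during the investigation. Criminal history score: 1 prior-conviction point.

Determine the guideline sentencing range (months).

18-24 months

Base offense level for mail fraud: 14.
S1 applies: 14 + 1 = 15.
S2 applies (level before this adjustment is 15 ≥ 6, so +6): 15 + 6 = 21.
S3 applies (level before this adjustment is 21 ≥ 9, so +4): 21 + 4 = 25.
S4 applies: 25 − 4 = 21.
S5 applies: 21 + 1 = 22.
Level 22 exceeds the maximum of 17; capped at 17.
Final offense level: 17.
Criminal history: 1 prior point → Category Minimal (0-6).
Level 17 falls in the 10-17 band.
Grid: Level 10-17 × Category Minimal = 18-24 months.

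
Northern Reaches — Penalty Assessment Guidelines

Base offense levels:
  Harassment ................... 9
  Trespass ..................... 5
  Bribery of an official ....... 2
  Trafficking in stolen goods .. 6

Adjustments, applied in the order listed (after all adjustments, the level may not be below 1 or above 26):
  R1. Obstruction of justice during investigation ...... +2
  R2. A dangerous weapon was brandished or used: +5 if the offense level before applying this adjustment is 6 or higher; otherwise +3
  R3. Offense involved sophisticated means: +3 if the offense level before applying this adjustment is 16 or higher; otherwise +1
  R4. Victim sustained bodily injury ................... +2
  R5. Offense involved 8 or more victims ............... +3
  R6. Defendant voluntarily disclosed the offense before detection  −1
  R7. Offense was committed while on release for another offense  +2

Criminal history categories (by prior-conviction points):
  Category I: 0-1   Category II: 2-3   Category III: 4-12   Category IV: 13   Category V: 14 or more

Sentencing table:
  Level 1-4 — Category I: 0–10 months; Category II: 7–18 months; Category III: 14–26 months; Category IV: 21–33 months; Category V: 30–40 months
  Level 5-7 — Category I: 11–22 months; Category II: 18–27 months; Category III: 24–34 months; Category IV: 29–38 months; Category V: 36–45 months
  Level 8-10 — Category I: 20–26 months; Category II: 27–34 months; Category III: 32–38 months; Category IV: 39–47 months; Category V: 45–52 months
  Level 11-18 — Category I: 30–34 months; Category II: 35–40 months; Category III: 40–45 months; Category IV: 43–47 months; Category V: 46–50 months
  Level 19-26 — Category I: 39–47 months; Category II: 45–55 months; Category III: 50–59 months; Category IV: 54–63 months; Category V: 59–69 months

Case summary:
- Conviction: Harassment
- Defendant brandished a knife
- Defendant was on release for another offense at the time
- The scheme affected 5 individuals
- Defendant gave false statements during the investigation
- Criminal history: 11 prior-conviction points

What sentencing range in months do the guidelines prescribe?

40-45 months

Base offense level for harassment: 9.
R1 applies: 9 + 2 = 11.
R2 applies (level before this adjustment is 11 ≥ 6, so +5): 11 + 5 = 16.
R4 does not apply.
R5 does not apply.
R7 applies: 16 + 2 = 18.
Final offense level: 18.
Criminal history: 11 prior points → Category III (4-12).
Level 18 falls in the 11-18 band.
Grid: Level 11-18 × Category III = 40-45 months.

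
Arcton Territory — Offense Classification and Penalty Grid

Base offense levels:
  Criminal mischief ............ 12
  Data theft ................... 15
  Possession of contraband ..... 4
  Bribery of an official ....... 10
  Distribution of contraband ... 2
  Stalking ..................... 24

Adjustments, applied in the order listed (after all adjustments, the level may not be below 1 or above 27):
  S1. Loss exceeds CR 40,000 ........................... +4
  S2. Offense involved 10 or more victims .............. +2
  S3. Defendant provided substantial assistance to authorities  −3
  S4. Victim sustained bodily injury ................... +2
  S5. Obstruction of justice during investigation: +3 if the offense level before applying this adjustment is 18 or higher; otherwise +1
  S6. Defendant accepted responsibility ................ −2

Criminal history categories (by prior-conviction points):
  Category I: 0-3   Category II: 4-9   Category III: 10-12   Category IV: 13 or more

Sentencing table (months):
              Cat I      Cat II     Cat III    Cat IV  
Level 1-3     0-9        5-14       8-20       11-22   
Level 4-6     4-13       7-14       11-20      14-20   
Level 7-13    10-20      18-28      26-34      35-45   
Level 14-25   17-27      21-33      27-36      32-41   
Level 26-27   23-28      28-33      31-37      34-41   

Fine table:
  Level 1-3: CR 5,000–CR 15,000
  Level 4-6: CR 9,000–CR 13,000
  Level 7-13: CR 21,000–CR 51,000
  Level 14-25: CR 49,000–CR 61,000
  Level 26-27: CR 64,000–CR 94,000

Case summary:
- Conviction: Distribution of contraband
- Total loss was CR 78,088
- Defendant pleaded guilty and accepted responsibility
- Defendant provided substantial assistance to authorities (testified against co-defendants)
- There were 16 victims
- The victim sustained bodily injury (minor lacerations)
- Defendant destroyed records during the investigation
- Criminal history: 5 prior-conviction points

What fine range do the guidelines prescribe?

CR 9,000–CR 13,000

Base offense level for distribution of contraband: 2.
S1 applies: 2 + 4 = 6.
S2 applies: 6 + 2 = 8.
S3 applies: 8 − 3 = 5.
S4 applies: 5 + 2 = 7.
S5 applies (level before this adjustment is 7 < 18, so +1): 7 + 1 = 8.
S6 applies: 8 − 2 = 6.
Final offense level: 6.
Level 6 falls in the 4-6 band.
Fine table: Level 4-6 → CR 9,000–CR 13,000.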